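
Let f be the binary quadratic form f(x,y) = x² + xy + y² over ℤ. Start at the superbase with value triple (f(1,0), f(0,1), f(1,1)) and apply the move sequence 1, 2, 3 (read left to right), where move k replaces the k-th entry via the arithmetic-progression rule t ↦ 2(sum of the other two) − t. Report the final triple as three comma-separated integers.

start (1,1,3) = (f(1,0),f(0,1),f(1,1))
replace slot 1: 2·(1+3) − 1 = 7 → (7,1,3)
replace slot 2: 2·(7+3) − 1 = 19 → (7,19,3)
replace slot 3: 2·(7+19) − 3 = 49 → (7,19,49)

7,19,49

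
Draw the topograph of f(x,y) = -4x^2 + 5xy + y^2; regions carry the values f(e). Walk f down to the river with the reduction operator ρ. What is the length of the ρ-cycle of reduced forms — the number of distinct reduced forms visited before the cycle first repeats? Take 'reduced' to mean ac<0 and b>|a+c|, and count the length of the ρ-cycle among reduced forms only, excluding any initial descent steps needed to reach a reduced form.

D = 41, ⌊√D⌋ = 6
river: ρ → (1,5,-4)
river: ρ → (-4,3,2)
river: ρ → (2,5,-2)
river: ρ → (-2,3,4)
river: ρ → (4,5,-1)
river: ρ → (-1,5,4)
river: ρ → (4,3,-2)
river: ρ → (-2,5,2)
river: ρ → (2,3,-4)
river: ρ → (-4,5,1)
ρ-cycle length = 10 (tail of 0 descent steps not counted)

10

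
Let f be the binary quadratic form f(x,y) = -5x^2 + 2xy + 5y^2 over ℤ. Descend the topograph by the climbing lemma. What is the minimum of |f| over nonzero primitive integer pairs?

river: ρ → (5,8,-2)
river: ρ → (-2,8,5)
river: ρ → (5,2,-5)
river: ρ → (-5,8,2)
river: ρ → (2,8,-5)
river: ρ → (-5,2,5)
closes: descent 0, river 6
min |a| on river = 2

2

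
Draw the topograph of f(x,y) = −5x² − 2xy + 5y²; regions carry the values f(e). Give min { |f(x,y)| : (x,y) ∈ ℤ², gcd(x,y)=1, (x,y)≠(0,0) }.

descent: ρ → (5,2,-5)  [lands on river]
river: ρ → (-5,8,2)
river: ρ → (2,8,-5)
river: ρ → (-5,2,5)
river: ρ → (5,8,-2)
river: ρ → (-2,8,5)
closes: descent 1, river 6
min |a| on river = 2

2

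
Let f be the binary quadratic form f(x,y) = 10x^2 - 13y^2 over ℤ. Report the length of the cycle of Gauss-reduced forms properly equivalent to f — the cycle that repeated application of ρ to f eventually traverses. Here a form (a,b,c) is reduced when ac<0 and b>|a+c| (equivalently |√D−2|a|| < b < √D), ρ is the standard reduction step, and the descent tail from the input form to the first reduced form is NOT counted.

D = 520, ⌊√D⌋ = 22
descent: ρ → (-13,0,10)
descent: ρ → (10,20,-3)  [lands on river]
river: ρ → (-3,22,3)
river: ρ → (3,20,-10)
river: ρ → (-10,20,3)
river: ρ → (3,22,-3)
river: ρ → (-3,20,10)
ρ-cycle length = 6 (tail of 2 descent steps not counted)

6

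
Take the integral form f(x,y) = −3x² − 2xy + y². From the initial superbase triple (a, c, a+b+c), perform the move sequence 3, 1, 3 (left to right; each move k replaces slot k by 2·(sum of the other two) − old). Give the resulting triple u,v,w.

start (-3,1,-4) = (f(1,0),f(0,1),f(1,1))
replace slot 3: 2·((-3)+1) − (-4) = 0 → (-3,1,0)
replace slot 1: 2·(1+0) − (-3) = 5 → (5,1,0)
replace slot 3: 2·(5+1) − 0 = 12 → (5,1,12)

5,1,12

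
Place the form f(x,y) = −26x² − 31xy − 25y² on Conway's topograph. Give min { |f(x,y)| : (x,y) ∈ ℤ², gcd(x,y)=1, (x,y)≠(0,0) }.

translate: b→-21 (≡31 mod 52), so (26,31,25)→(26,-21,20)
flip: (26,-21,20)→(20,21,26)
translate: b→-19 (≡21 mod 40), so (20,21,26)→(20,-19,25)
reduced (well bottom): (20,-19,25) with a≤c, −a<b≤a
well minimum |f| = |-20| = 20 (negative-definite)

20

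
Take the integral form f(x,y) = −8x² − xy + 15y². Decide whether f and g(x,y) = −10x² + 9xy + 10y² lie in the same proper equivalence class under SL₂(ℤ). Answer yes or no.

D₁ = 481, D₂ = 481
river cycle of f (length 26): (-8, 15, 8), (8, 17, -6), (-6, 19, 5), (5, 21, -2), (-2, 19, 15), (15, 11, -6), (-6, 13, 13), (13, 13, -6), (-6, 11, 15), (15, 19, -2), … (16 more)
river cycle of g (length 30): (10, 11, -9), (-9, 7, 12), (12, 17, -4), (-4, 15, 16), (16, 17, -3), (-3, 19, 10), (10, 21, -1), (-1, 21, 10), (10, 19, -3), (-3, 17, 16), … (20 more)
cycles differ ⇒ inequivalent

no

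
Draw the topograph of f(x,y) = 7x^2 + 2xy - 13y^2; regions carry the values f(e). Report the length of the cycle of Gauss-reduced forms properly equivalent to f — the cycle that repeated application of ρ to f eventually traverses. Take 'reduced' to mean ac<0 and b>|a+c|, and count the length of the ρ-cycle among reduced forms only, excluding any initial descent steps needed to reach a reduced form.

D = 368, ⌊√D⌋ = 19
descent: ρ → (-13,-2,7)
descent: ρ → (7,16,-4)  [lands on river]
river: ρ → (-4,16,7)
river: ρ → (7,12,-8)
river: ρ → (-8,4,11)
river: ρ → (11,18,-1)
river: ρ → (-1,18,11)
river: ρ → (11,4,-8)
river: ρ → (-8,12,7)
ρ-cycle length = 8 (tail of 2 descent steps not counted)

8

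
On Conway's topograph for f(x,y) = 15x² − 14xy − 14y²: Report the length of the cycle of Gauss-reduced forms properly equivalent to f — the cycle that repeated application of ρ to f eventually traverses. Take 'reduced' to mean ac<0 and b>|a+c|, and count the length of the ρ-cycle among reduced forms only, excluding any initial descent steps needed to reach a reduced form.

D = 1036, ⌊√D⌋ = 32
descent: ρ → (-14,14,15)  [lands on river]
river: ρ → (15,16,-13)
river: ρ → (-13,10,18)
river: ρ → (18,26,-5)
river: ρ → (-5,24,23)
river: ρ → (23,22,-6)
river: ρ → (-6,26,15)
river: ρ → (15,4,-17)
river: ρ → (-17,30,2)
river: ρ → (2,30,-17)
river: ρ → (-17,4,15)
river: ρ → (15,26,-6)
river: ρ → (-6,22,23)
river: ρ → (23,24,-5)
river: ρ → (-5,26,18)
river: ρ → (18,10,-13)
river: ρ → (-13,16,15)
river: ρ → (15,14,-14)
ρ-cycle length = 18 (tail of 1 descent step not counted)

18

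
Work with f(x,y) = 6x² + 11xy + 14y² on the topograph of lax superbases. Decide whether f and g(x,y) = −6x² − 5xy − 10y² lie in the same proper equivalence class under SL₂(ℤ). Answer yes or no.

D₁ = -215, D₂ = -215
f: translate: b→-1 (≡11 mod 12), so (6,11,14)→(6,-1,9)
f: reduced (well bottom): (6,-1,9) with a≤c, −a<b≤a
g is negative-definite; reduce −g:
−g: reduced (well bottom): (6,5,10) with a≤c, −a<b≤a
flip sign back: reduced form of g is (-6,-5,-10)
reduced forms (6, -1, 9) vs (-6, -5, -10) ⇒ inequivalent

no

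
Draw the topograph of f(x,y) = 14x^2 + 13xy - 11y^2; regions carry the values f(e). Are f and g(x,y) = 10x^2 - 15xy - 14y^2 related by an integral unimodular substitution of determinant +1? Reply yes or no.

D₁ = 785, D₂ = 785
river cycle of f (length 10): (-11, 9, 16), (16, 23, -4), (-4, 25, 10), (10, 15, -14), (-14, 13, 11), (11, 9, -16), (-16, 23, 4), (4, 25, -10), (-10, 15, 14), (14, 13, -11)
river cycle of g (length 10): (-14, 15, 10), (10, 25, -4), (-4, 23, 16), (16, 9, -11), (-11, 13, 14), (14, 15, -10), (-10, 25, 4), (4, 23, -16), (-16, 9, 11), (11, 13, -14)
cycles differ ⇒ inequivalent

no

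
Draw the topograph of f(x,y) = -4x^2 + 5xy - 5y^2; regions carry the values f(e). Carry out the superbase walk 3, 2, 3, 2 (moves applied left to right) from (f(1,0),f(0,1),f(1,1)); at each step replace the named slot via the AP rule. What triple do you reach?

start (-4,-5,-4) = (f(1,0),f(0,1),f(1,1))
replace slot 3: 2·((-4)+(-5)) − (-4) = -14 → (-4,-5,-14)
replace slot 2: 2·((-4)+(-14)) − (-5) = -31 → (-4,-31,-14)
replace slot 3: 2·((-4)+(-31)) − (-14) = -56 → (-4,-31,-56)
replace slot 2: 2·((-4)+(-56)) − (-31) = -89 → (-4,-89,-56)

-4,-89,-56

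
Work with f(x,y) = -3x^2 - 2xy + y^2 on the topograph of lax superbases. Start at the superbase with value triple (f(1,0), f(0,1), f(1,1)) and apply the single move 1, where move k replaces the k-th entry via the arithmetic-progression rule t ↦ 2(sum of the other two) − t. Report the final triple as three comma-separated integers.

start (-3,1,-4) = (f(1,0),f(0,1),f(1,1))
replace slot 1: 2·(1+(-4)) − (-3) = -3 → (-3,1,-4)

-3,1,-4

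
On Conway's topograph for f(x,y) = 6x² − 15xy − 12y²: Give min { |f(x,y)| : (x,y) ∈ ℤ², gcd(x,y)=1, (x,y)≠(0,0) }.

descent: ρ → (-12,15,6)  [lands on river]
river: ρ → (6,21,-3)
river: ρ → (-3,21,6)
river: ρ → (6,15,-12)
river: ρ → (-12,9,9)
river: ρ → (9,9,-12)
closes: descent 1, river 6
min |a| on river = 3

3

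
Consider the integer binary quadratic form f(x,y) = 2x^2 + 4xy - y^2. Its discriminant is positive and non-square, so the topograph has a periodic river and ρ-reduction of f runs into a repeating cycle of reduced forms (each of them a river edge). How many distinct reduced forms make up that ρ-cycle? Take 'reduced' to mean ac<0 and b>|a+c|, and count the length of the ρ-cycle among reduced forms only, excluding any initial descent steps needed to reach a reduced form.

D = 24, ⌊√D⌋ = 4
river: ρ → (-1,4,2)
river: ρ → (2,4,-1)
ρ-cycle length = 2 (tail of 0 descent steps not counted)

2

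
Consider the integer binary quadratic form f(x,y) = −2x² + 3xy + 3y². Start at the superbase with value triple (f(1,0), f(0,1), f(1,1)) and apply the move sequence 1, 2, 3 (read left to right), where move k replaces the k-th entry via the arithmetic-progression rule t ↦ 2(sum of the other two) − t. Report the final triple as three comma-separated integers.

start (-2,3,4) = (f(1,0),f(0,1),f(1,1))
replace slot 1: 2·(3+4) − (-2) = 16 → (16,3,4)
replace slot 2: 2·(16+4) − 3 = 37 → (16,37,4)
replace slot 3: 2·(16+37) − 4 = 102 → (16,37,102)

16,37,102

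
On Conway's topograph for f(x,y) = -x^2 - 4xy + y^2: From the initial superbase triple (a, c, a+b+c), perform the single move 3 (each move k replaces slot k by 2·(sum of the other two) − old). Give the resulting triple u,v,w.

start (-1,1,-4) = (f(1,0),f(0,1),f(1,1))
replace slot 3: 2·((-1)+1) − (-4) = 4 → (-1,1,4)

-1,1,4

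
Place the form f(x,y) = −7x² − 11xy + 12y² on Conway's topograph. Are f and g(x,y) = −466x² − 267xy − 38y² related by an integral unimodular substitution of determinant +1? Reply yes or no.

D₁ = 457, D₂ = 457
river cycle of f (length 46): (12, 11, -7), (-7, 17, 6), (6, 19, -4), (-4, 21, 1), (1, 21, -4), (-4, 19, 6), (6, 17, -7), (-7, 11, 12), (12, 13, -6), (-6, 11, 14), … (36 more)
river cycle of g (length 46): (-6, 13, 12), (12, 11, -7), (-7, 17, 6), (6, 19, -4), (-4, 21, 1), (1, 21, -4), (-4, 19, 6), (6, 17, -7), (-7, 11, 12), (12, 13, -6), … (36 more)
cycles coincide ⇒ equivalent

yes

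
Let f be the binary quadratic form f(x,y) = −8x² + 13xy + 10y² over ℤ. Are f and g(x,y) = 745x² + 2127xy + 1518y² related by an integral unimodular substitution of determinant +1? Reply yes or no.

D₁ = 489, D₂ = 489
river cycle of f (length 22): (10, 7, -11), (-11, 15, 6), (6, 21, -2), (-2, 19, 16), (16, 13, -5), (-5, 17, 10), (10, 3, -12), (-12, 21, 1), (1, 21, -12), (-12, 3, 10), … (12 more)
river cycle of g (length 22): (-8, 13, 10), (10, 7, -11), (-11, 15, 6), (6, 21, -2), (-2, 19, 16), (16, 13, -5), (-5, 17, 10), (10, 3, -12), (-12, 21, 1), (1, 21, -12), … (12 more)
cycles coincide ⇒ equivalent

yes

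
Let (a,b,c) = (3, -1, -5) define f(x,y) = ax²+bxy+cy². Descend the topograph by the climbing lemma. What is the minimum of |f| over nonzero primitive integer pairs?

descent: ρ → (-5,1,3)
descent: ρ → (3,5,-3)  [lands on river]
river: ρ → (-3,7,1)
river: ρ → (1,7,-3)
river: ρ → (-3,5,3)
river: ρ → (3,7,-1)
river: ρ → (-1,7,3)
closes: descent 2, river 6
min |a| on river = 1

1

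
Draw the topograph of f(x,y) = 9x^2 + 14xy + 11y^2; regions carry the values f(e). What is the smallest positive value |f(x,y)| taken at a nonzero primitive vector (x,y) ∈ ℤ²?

translate: b→-4 (≡14 mod 18), so (9,14,11)→(9,-4,6)
flip: (9,-4,6)→(6,4,9)
reduced (well bottom): (6,4,9) with a≤c, −a<b≤a
well minimum = a = 6

6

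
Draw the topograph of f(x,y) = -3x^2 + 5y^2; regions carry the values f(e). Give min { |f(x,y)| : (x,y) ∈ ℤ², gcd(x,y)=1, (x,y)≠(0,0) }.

descent: ρ → (5,0,-3)
descent: ρ → (-3,6,2)  [lands on river]
river: ρ → (2,6,-3)
closes: descent 2, river 2
min |a| on river = 2

2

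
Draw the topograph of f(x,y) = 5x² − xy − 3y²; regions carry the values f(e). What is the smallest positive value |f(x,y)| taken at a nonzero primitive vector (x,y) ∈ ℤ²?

descent: ρ → (-3,7,1)  [lands on river]
river: ρ → (1,7,-3)
river: ρ → (-3,5,3)
river: ρ → (3,7,-1)
river: ρ → (-1,7,3)
river: ρ → (3,5,-3)
closes: descent 1, river 6
min |a| on river = 1

1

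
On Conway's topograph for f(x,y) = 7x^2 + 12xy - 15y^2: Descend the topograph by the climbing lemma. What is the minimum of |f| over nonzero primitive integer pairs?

river: ρ → (-15,18,4)
river: ρ → (4,22,-5)
river: ρ → (-5,18,12)
river: ρ → (12,6,-11)
river: ρ → (-11,16,7)
river: ρ → (7,12,-15)
closes: descent 0, river 6
min |a| on river = 4

4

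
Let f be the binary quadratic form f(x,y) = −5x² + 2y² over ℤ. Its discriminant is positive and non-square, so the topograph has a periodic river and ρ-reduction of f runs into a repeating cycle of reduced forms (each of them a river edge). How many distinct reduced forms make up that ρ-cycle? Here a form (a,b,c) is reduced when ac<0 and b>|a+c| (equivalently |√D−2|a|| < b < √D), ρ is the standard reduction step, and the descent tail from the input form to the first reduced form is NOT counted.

D = 40, ⌊√D⌋ = 6
descent: ρ → (2,4,-3)  [lands on river]
river: ρ → (-3,2,3)
river: ρ → (3,4,-2)
river: ρ → (-2,4,3)
river: ρ → (3,2,-3)
river: ρ → (-3,4,2)
ρ-cycle length = 6 (tail of 1 descent step not counted)

6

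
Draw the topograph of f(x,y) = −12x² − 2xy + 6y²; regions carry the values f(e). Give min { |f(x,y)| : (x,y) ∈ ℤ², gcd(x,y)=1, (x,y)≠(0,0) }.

descent: ρ → (6,14,-4)  [lands on river]
river: ρ → (-4,10,12)
river: ρ → (12,14,-2)
river: ρ → (-2,14,12)
river: ρ → (12,10,-4)
river: ρ → (-4,14,6)
river: ρ → (6,10,-8)
river: ρ → (-8,6,8)
river: ρ → (8,10,-6)
river: ρ → (-6,14,4)
river: ρ → (4,10,-12)
river: ρ → (-12,14,2)
river: ρ → (2,14,-12)
river: ρ → (-12,10,4)
river: ρ → (4,14,-6)
river: ρ → (-6,10,8)
river: ρ → (8,6,-8)
river: ρ → (-8,10,6)
closes: descent 1, river 18
min |a| on river = 2

2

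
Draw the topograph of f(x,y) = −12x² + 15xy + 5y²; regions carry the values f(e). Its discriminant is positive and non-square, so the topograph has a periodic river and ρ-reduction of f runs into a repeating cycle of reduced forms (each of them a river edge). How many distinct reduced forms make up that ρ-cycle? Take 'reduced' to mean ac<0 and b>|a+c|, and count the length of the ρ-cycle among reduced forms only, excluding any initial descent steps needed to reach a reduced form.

D = 465, ⌊√D⌋ = 21
river: ρ → (5,15,-12)
river: ρ → (-12,9,8)
river: ρ → (8,7,-13)
river: ρ → (-13,19,2)
river: ρ → (2,21,-3)
river: ρ → (-3,21,2)
river: ρ → (2,19,-13)
river: ρ → (-13,7,8)
river: ρ → (8,9,-12)
river: ρ → (-12,15,5)
ρ-cycle length = 10 (tail of 0 descent steps not counted)

10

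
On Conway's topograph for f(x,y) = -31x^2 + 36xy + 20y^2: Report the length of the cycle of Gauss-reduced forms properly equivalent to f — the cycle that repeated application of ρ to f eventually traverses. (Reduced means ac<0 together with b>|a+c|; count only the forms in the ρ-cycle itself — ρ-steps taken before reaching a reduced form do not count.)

D = 3776, ⌊√D⌋ = 61
river: ρ → (20,44,-23)
river: ρ → (-23,48,16)
river: ρ → (16,48,-23)
river: ρ → (-23,44,20)
river: ρ → (20,36,-31)
river: ρ → (-31,26,25)
river: ρ → (25,24,-32)
river: ρ → (-32,40,17)
river: ρ → (17,28,-44)
river: ρ → (-44,60,1)
river: ρ → (1,60,-44)
river: ρ → (-44,28,17)
river: ρ → (17,40,-32)
river: ρ → (-32,24,25)
river: ρ → (25,26,-31)
river: ρ → (-31,36,20)
ρ-cycle length = 16 (tail of 0 descent steps not counted)

16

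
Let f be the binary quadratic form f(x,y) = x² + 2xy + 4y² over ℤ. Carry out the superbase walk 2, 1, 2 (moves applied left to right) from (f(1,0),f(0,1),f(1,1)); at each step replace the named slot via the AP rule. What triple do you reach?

start (1,4,7) = (f(1,0),f(0,1),f(1,1))
replace slot 2: 2·(1+7) − 4 = 12 → (1,12,7)
replace slot 1: 2·(12+7) − 1 = 37 → (37,12,7)
replace slot 2: 2·(37+7) − 12 = 76 → (37,76,7)

37,76,7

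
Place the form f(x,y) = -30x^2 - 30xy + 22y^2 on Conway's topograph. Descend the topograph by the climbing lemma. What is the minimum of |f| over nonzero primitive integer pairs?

descent: ρ → (22,30,-30)  [lands on river]
river: ρ → (-30,30,22)
river: ρ → (22,58,-2)
river: ρ → (-2,58,22)
closes: descent 1, river 4
min |a| on river = 2

2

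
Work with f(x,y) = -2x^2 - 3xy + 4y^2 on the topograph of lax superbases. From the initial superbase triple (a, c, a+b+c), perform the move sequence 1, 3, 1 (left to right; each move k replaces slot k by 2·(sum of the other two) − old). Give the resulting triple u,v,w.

start (-2,4,-1) = (f(1,0),f(0,1),f(1,1))
replace slot 1: 2·(4+(-1)) − (-2) = 8 → (8,4,-1)
replace slot 3: 2·(8+4) − (-1) = 25 → (8,4,25)
replace slot 1: 2·(4+25) − 8 = 50 → (50,4,25)

50,4,25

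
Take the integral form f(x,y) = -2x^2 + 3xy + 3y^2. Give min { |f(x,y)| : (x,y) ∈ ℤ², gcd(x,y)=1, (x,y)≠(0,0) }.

river: ρ → (3,3,-2)
river: ρ → (-2,5,1)
river: ρ → (1,5,-2)
river: ρ → (-2,3,3)
closes: descent 0, river 4
min |a| on river = 1

1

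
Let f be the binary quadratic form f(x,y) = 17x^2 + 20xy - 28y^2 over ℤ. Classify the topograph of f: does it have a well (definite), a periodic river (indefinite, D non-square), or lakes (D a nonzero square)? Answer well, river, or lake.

D = b²−4ac = 20² − 4·17·(-28) = 2304
D = 48² is a perfect square ⇒ form factors over ℤ ⇒ lakes

lake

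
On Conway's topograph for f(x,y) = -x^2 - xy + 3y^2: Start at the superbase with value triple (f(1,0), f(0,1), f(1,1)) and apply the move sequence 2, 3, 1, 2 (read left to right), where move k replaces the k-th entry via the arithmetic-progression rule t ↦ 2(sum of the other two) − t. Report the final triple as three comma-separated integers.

start (-1,3,1) = (f(1,0),f(0,1),f(1,1))
replace slot 2: 2·((-1)+1) − 3 = -3 → (-1,-3,1)
replace slot 3: 2·((-1)+(-3)) − 1 = -9 → (-1,-3,-9)
replace slot 1: 2·((-3)+(-9)) − (-1) = -23 → (-23,-3,-9)
replace slot 2: 2·((-23)+(-9)) − (-3) = -61 → (-23,-61,-9)

-23,-61,-9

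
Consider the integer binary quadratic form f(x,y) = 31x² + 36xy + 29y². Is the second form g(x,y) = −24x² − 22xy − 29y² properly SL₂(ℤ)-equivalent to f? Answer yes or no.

D₁ = -2300, D₂ = -2300
f: translate: b→-26 (≡36 mod 62), so (31,36,29)→(31,-26,24)
f: flip: (31,-26,24)→(24,26,31)
f: translate: b→-22 (≡26 mod 48), so (24,26,31)→(24,-22,29)
f: reduced (well bottom): (24,-22,29) with a≤c, −a<b≤a
g is negative-definite; reduce −g:
−g: reduced (well bottom): (24,22,29) with a≤c, −a<b≤a
flip sign back: reduced form of g is (-24,-22,-29)
reduced forms (24, -22, 29) vs (-24, -22, -29) ⇒ inequivalent

no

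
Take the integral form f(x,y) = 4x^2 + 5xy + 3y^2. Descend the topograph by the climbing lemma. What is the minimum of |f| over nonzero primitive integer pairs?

translate: b→-3 (≡5 mod 8), so (4,5,3)→(4,-3,2)
flip: (4,-3,2)→(2,3,4)
translate: b→-1 (≡3 mod 4), so (2,3,4)→(2,-1,3)
reduced (well bottom): (2,-1,3) with a≤c, −a<b≤a
well minimum = a = 2

2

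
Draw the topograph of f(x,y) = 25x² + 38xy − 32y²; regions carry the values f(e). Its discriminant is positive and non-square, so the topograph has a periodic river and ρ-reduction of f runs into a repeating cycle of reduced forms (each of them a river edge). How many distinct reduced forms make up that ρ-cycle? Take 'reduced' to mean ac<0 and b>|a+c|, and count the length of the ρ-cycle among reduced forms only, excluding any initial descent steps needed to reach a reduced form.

D = 4644, ⌊√D⌋ = 68
river: ρ → (-32,26,31)
river: ρ → (31,36,-27)
river: ρ → (-27,18,40)
river: ρ → (40,62,-5)
river: ρ → (-5,68,1)
river: ρ → (1,68,-5)
river: ρ → (-5,62,40)
river: ρ → (40,18,-27)
river: ρ → (-27,36,31)
river: ρ → (31,26,-32)
river: ρ → (-32,38,25)
river: ρ → (25,62,-8)
river: ρ → (-8,66,9)
river: ρ → (9,60,-29)
river: ρ → (-29,56,13)
river: ρ → (13,48,-45)
river: ρ → (-45,42,16)
river: ρ → (16,54,-27)
river: ρ → (-27,54,16)
river: ρ → (16,42,-45)
river: ρ → (-45,48,13)
river: ρ → (13,56,-29)
river: ρ → (-29,60,9)
river: ρ → (9,66,-8)
river: ρ → (-8,62,25)
river: ρ → (25,38,-32)
ρ-cycle length = 26 (tail of 0 descent steps not counted)

26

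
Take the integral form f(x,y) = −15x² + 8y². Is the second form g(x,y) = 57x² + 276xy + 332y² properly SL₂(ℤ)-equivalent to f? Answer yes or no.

D₁ = 480, D₂ = 480
river cycle of f (length 4): (8, 16, -7), (-7, 12, 12), (12, 12, -7), (-7, 16, 8)
river cycle of g (length 4): (8, 16, -7), (-7, 12, 12), (12, 12, -7), (-7, 16, 8)
cycles coincide ⇒ equivalent

yes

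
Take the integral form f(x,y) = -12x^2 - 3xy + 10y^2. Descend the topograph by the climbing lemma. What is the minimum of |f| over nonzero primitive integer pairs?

descent: ρ → (10,3,-12)  [lands on river]
river: ρ → (-12,21,1)
river: ρ → (1,21,-12)
river: ρ → (-12,3,10)
river: ρ → (10,17,-5)
river: ρ → (-5,13,16)
river: ρ → (16,19,-2)
river: ρ → (-2,21,6)
river: ρ → (6,15,-11)
river: ρ → (-11,7,10)
river: ρ → (10,13,-8)
river: ρ → (-8,19,4)
river: ρ → (4,21,-3)
river: ρ → (-3,21,4)
river: ρ → (4,19,-8)
river: ρ → (-8,13,10)
river: ρ → (10,7,-11)
river: ρ → (-11,15,6)
river: ρ → (6,21,-2)
river: ρ → (-2,19,16)
river: ρ → (16,13,-5)
river: ρ → (-5,17,10)
closes: descent 1, river 22
min |a| on river = 1

1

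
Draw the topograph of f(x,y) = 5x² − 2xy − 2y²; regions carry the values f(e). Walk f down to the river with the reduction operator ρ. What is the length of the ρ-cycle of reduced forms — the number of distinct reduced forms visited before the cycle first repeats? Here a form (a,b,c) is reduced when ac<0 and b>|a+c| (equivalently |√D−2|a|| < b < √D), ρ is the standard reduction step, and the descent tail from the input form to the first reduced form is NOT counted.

D = 44, ⌊√D⌋ = 6
descent: ρ → (-2,6,1)  [lands on river]
river: ρ → (1,6,-2)
ρ-cycle length = 2 (tail of 1 descent step not counted)

2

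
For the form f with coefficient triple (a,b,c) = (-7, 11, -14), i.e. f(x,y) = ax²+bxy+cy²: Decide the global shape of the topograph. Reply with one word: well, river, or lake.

D = b²−4ac = 11² − 4·(-7)·(-14) = -271
D < 0 ⇒ definite ⇒ every region one sign ⇒ single well

well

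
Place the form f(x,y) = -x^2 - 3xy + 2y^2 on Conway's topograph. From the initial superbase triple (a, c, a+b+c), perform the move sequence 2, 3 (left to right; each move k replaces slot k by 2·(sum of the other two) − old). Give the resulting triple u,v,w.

start (-1,2,-2) = (f(1,0),f(0,1),f(1,1))
replace slot 2: 2·((-1)+(-2)) − 2 = -8 → (-1,-8,-2)
replace slot 3: 2·((-1)+(-8)) − (-2) = -16 → (-1,-8,-16)

-1,-8,-16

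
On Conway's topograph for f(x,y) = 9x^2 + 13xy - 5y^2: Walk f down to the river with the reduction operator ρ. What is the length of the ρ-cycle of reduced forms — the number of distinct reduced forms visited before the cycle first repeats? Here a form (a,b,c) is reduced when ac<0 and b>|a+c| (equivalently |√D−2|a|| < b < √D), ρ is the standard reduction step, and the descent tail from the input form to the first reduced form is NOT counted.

D = 349, ⌊√D⌋ = 18
river: ρ → (-5,17,3)
river: ρ → (3,13,-15)
river: ρ → (-15,17,1)
river: ρ → (1,17,-15)
river: ρ → (-15,13,3)
river: ρ → (3,17,-5)
river: ρ → (-5,13,9)
river: ρ → (9,5,-9)
river: ρ → (-9,13,5)
river: ρ → (5,17,-3)
river: ρ → (-3,13,15)
river: ρ → (15,17,-1)
river: ρ → (-1,17,15)
river: ρ → (15,13,-3)
river: ρ → (-3,17,5)
river: ρ → (5,13,-9)
river: ρ → (-9,5,9)
river: ρ → (9,13,-5)
ρ-cycle length = 18 (tail of 0 descent steps not counted)

18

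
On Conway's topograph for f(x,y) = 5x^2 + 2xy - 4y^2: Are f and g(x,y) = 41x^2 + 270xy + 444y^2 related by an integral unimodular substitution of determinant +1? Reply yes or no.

D₁ = 84, D₂ = 84
river cycle of f (length 6): (-4, 6, 3), (3, 6, -4), (-4, 2, 5), (5, 8, -1), (-1, 8, 5), (5, 2, -4)
river cycle of g (length 6): (3, 6, -4), (-4, 2, 5), (5, 8, -1), (-1, 8, 5), (5, 2, -4), (-4, 6, 3)
cycles coincide ⇒ equivalent

yes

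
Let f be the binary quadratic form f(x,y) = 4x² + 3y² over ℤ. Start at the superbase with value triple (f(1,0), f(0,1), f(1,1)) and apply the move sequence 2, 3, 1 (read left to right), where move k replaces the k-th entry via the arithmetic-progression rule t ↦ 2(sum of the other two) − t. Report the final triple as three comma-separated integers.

start (4,3,7) = (f(1,0),f(0,1),f(1,1))
replace slot 2: 2·(4+7) − 3 = 19 → (4,19,7)
replace slot 3: 2·(4+19) − 7 = 39 → (4,19,39)
replace slot 1: 2·(19+39) − 4 = 112 → (112,19,39)

112,19,39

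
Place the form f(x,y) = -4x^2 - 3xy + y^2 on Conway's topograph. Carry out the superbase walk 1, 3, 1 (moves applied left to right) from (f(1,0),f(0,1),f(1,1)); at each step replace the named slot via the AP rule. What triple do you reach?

start (-4,1,-6) = (f(1,0),f(0,1),f(1,1))
replace slot 1: 2·(1+(-6)) − (-4) = -6 → (-6,1,-6)
replace slot 3: 2·((-6)+1) − (-6) = -4 → (-6,1,-4)
replace slot 1: 2·(1+(-4)) − (-6) = 0 → (0,1,-4)

0,1,-4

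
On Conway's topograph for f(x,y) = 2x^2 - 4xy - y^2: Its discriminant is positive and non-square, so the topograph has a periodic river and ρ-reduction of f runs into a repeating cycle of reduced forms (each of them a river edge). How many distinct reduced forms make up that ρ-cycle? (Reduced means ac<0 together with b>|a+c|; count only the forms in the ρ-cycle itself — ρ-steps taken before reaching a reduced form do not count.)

D = 24, ⌊√D⌋ = 4
descent: ρ → (-1,4,2)  [lands on river]
river: ρ → (2,4,-1)
ρ-cycle length = 2 (tail of 1 descent step not counted)

2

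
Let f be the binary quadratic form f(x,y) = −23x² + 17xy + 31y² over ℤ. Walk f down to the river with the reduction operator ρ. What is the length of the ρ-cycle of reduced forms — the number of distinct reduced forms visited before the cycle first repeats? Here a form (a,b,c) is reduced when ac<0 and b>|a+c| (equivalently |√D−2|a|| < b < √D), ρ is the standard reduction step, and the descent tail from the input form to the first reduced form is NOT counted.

D = 3141, ⌊√D⌋ = 56
river: ρ → (31,45,-9)
river: ρ → (-9,45,31)
river: ρ → (31,17,-23)
river: ρ → (-23,29,25)
river: ρ → (25,21,-27)
river: ρ → (-27,33,19)
river: ρ → (19,43,-17)
river: ρ → (-17,25,37)
river: ρ → (37,49,-5)
river: ρ → (-5,51,27)
river: ρ → (27,3,-29)
river: ρ → (-29,55,1)
river: ρ → (1,55,-29)
river: ρ → (-29,3,27)
river: ρ → (27,51,-5)
river: ρ → (-5,49,37)
river: ρ → (37,25,-17)
river: ρ → (-17,43,19)
river: ρ → (19,33,-27)
river: ρ → (-27,21,25)
river: ρ → (25,29,-23)
river: ρ → (-23,17,31)
ρ-cycle length = 22 (tail of 0 descent steps not counted)

22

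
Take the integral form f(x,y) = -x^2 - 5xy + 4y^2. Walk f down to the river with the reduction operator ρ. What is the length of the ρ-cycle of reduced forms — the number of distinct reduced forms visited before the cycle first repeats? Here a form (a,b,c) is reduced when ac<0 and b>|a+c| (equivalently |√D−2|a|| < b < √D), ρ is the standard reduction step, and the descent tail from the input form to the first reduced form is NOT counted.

D = 41, ⌊√D⌋ = 6
descent: ρ → (4,5,-1)  [lands on river]
river: ρ → (-1,5,4)
river: ρ → (4,3,-2)
river: ρ → (-2,5,2)
river: ρ → (2,3,-4)
river: ρ → (-4,5,1)
river: ρ → (1,5,-4)
river: ρ → (-4,3,2)
river: ρ → (2,5,-2)
river: ρ → (-2,3,4)
ρ-cycle length = 10 (tail of 1 descent step not counted)

10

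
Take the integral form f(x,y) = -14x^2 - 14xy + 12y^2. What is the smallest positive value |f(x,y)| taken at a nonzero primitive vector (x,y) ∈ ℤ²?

descent: ρ → (12,14,-14)  [lands on river]
river: ρ → (-14,14,12)
river: ρ → (12,10,-16)
river: ρ → (-16,22,6)
river: ρ → (6,26,-8)
river: ρ → (-8,22,12)
river: ρ → (12,26,-4)
river: ρ → (-4,22,24)
river: ρ → (24,26,-2)
river: ρ → (-2,26,24)
river: ρ → (24,22,-4)
river: ρ → (-4,26,12)
river: ρ → (12,22,-8)
river: ρ → (-8,26,6)
river: ρ → (6,22,-16)
river: ρ → (-16,10,12)
closes: descent 1, river 16
min |a| on river = 2

2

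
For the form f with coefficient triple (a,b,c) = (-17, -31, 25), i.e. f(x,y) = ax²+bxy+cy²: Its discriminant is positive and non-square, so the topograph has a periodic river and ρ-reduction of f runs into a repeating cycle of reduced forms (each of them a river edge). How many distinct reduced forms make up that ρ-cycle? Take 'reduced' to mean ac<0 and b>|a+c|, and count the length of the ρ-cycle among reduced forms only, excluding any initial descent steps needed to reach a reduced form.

D = 2661, ⌊√D⌋ = 51
descent: ρ → (25,31,-17)  [lands on river]
river: ρ → (-17,37,19)
river: ρ → (19,39,-15)
river: ρ → (-15,51,1)
river: ρ → (1,51,-15)
river: ρ → (-15,39,19)
river: ρ → (19,37,-17)
river: ρ → (-17,31,25)
river: ρ → (25,19,-23)
river: ρ → (-23,27,21)
river: ρ → (21,15,-29)
river: ρ → (-29,43,7)
river: ρ → (7,41,-35)
river: ρ → (-35,29,13)
river: ρ → (13,49,-5)
river: ρ → (-5,51,3)
river: ρ → (3,51,-5)
river: ρ → (-5,49,13)
river: ρ → (13,29,-35)
river: ρ → (-35,41,7)
river: ρ → (7,43,-29)
river: ρ → (-29,15,21)
river: ρ → (21,27,-23)
river: ρ → (-23,19,25)
ρ-cycle length = 24 (tail of 1 descent step not counted)

24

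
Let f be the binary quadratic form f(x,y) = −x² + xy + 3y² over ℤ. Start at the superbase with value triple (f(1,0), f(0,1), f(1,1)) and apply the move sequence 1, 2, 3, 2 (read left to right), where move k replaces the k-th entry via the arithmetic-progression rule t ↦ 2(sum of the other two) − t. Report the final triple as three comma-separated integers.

start (-1,3,3) = (f(1,0),f(0,1),f(1,1))
replace slot 1: 2·(3+3) − (-1) = 13 → (13,3,3)
replace slot 2: 2·(13+3) − 3 = 29 → (13,29,3)
replace slot 3: 2·(13+29) − 3 = 81 → (13,29,81)
replace slot 2: 2·(13+81) − 29 = 159 → (13,159,81)

13,159,81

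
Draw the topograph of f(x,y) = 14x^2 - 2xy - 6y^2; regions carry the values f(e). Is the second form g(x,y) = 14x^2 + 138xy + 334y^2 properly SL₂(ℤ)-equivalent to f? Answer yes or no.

D₁ = 340, D₂ = 340
river cycle of f (length 6): (-6, 14, 6), (6, 10, -10), (-10, 10, 6), (6, 14, -6), (-6, 10, 10), (10, 10, -6)
river cycle of g (length 6): (-6, 14, 6), (6, 10, -10), (-10, 10, 6), (6, 14, -6), (-6, 10, 10), (10, 10, -6)
cycles coincide ⇒ equivalent

yes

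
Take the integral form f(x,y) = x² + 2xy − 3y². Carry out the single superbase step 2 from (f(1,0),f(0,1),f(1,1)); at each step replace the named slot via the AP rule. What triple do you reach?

start (1,-3,0) = (f(1,0),f(0,1),f(1,1))
replace slot 2: 2·(1+0) − (-3) = 5 → (1,5,0)

1,5,0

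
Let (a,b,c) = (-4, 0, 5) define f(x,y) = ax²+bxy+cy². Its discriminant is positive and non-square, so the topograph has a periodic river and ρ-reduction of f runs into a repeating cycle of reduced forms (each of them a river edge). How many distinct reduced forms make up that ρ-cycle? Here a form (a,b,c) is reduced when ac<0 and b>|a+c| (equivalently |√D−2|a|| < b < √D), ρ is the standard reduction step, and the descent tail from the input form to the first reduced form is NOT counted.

D = 80, ⌊√D⌋ = 8
descent: ρ → (5,0,-4)
descent: ρ → (-4,8,1)  [lands on river]
river: ρ → (1,8,-4)
ρ-cycle length = 2 (tail of 2 descent steps not counted)

2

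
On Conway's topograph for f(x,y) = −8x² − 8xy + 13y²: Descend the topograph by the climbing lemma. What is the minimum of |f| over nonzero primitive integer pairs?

descent: ρ → (13,8,-8)  [lands on river]
river: ρ → (-8,8,13)
river: ρ → (13,18,-3)
river: ρ → (-3,18,13)
closes: descent 1, river 4
min |a| on river = 3

3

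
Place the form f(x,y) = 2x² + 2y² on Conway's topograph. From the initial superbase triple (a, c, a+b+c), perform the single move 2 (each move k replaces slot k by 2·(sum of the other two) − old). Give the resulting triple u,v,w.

start (2,2,4) = (f(1,0),f(0,1),f(1,1))
replace slot 2: 2·(2+4) − 2 = 10 → (2,10,4)

2,10,4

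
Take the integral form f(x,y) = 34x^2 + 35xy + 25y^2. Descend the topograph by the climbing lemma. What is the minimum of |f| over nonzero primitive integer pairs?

translate: b→-33 (≡35 mod 68), so (34,35,25)→(34,-33,24)
flip: (34,-33,24)→(24,33,34)
translate: b→-15 (≡33 mod 48), so (24,33,34)→(24,-15,25)
reduced (well bottom): (24,-15,25) with a≤c, −a<b≤a
well minimum = a = 24

24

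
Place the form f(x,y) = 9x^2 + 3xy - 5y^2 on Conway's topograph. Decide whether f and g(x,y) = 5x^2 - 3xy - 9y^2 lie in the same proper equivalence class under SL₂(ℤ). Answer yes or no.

D₁ = 189, D₂ = 189
river cycle of f (length 4): (-5, 7, 7), (7, 7, -5), (-5, 13, 1), (1, 13, -5)
river cycle of g (length 4): (5, 7, -7), (-7, 7, 5), (5, 13, -1), (-1, 13, 5)
cycles differ ⇒ inequivalent

no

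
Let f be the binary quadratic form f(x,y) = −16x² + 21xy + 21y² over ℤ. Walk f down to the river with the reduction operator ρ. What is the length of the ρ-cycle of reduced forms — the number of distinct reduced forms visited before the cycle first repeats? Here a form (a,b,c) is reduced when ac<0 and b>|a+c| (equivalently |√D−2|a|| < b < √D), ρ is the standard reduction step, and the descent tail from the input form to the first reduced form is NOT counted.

D = 1785, ⌊√D⌋ = 42
river: ρ → (21,21,-16)
river: ρ → (-16,11,26)
river: ρ → (26,41,-1)
river: ρ → (-1,41,26)
river: ρ → (26,11,-16)
river: ρ → (-16,21,21)
ρ-cycle length = 6 (tail of 0 descent steps not counted)

6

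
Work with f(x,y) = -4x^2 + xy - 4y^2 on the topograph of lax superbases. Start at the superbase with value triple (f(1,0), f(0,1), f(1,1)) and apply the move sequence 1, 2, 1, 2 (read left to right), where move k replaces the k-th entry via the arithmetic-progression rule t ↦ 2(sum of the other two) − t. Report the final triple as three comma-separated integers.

start (-4,-4,-7) = (f(1,0),f(0,1),f(1,1))
replace slot 1: 2·((-4)+(-7)) − (-4) = -18 → (-18,-4,-7)
replace slot 2: 2·((-18)+(-7)) − (-4) = -46 → (-18,-46,-7)
replace slot 1: 2·((-46)+(-7)) − (-18) = -88 → (-88,-46,-7)
replace slot 2: 2·((-88)+(-7)) − (-46) = -144 → (-88,-144,-7)

-88,-144,-7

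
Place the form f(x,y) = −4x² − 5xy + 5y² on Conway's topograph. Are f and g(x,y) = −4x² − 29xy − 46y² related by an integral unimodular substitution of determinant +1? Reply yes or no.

D₁ = 105, D₂ = 105
river cycle of f (length 6): (5, 5, -4), (-4, 3, 6), (6, 9, -1), (-1, 9, 6), (6, 3, -4), (-4, 5, 5)
river cycle of g (length 6): (-4, 3, 6), (6, 9, -1), (-1, 9, 6), (6, 3, -4), (-4, 5, 5), (5, 5, -4)
cycles coincide ⇒ equivalent

yes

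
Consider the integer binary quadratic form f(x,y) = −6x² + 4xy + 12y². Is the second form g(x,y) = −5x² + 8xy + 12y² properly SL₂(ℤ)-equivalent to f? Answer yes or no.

D₁ = 304, D₂ = 304
river cycle of f (length 6): (-6, 16, 2), (2, 16, -6), (-6, 8, 10), (10, 12, -4), (-4, 12, 10), (10, 8, -6)
river cycle of g (length 12): (12, 16, -1), (-1, 16, 12), (12, 8, -5), (-5, 12, 8), (8, 4, -9), (-9, 14, 3), (3, 16, -4), (-4, 16, 3), (3, 14, -9), (-9, 4, 8), … (2 more)
cycles differ ⇒ inequivalent

no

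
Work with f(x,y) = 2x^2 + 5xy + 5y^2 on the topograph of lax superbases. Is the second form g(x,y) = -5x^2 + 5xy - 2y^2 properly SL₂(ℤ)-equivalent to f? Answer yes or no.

D₁ = -15, D₂ = -15
f: translate: b→1 (≡5 mod 4), so (2,5,5)→(2,1,2)
f: reduced (well bottom): (2,1,2) with a≤c, −a<b≤a
g is negative-definite; reduce −g:
−g: translate: b→5 (≡-5 mod 10), so (5,-5,2)→(5,5,2)
−g: flip: (5,5,2)→(2,-5,5)
−g: translate: b→-1 (≡-5 mod 4), so (2,-5,5)→(2,-1,2)
−g: flip: (2,-1,2)→(2,1,2)
−g: reduced (well bottom): (2,1,2) with a≤c, −a<b≤a
flip sign back: reduced form of g is (-2,-1,-2)
reduced forms (2, 1, 2) vs (-2, -1, -2) ⇒ inequivalent

no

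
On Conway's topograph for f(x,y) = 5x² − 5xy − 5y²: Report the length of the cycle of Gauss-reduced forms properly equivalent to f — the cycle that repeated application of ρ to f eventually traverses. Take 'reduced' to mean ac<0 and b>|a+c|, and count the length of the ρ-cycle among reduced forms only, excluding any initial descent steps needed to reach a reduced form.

D = 125, ⌊√D⌋ = 11
descent: ρ → (-5,5,5)  [lands on river]
river: ρ → (5,5,-5)
ρ-cycle length = 2 (tail of 1 descent step not counted)

2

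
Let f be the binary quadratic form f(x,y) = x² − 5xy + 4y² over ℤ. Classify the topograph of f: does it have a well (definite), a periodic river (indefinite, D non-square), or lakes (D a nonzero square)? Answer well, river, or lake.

D = b²−4ac = (-5)² − 4·1·4 = 9
D = 3² is a perfect square ⇒ form factors over ℤ ⇒ lakes

lake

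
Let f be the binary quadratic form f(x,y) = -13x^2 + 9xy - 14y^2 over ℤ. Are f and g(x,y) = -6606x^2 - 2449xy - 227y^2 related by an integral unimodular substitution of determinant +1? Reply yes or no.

D₁ = -647, D₂ = -647
f is negative-definite; reduce −f:
−f: reduced (well bottom): (13,-9,14) with a≤c, −a<b≤a
flip sign back: reduced form of f is (-13,9,-14)
g is negative-definite; reduce −g:
−g: flip: (6606,2449,227)→(227,-2449,6606)
−g: translate: b→-179 (≡-2449 mod 454), so (227,-2449,6606)→(227,-179,36)
−g: flip: (227,-179,36)→(36,179,227)
−g: translate: b→35 (≡179 mod 72), so (36,179,227)→(36,35,13)
−g: flip: (36,35,13)→(13,-35,36)
−g: translate: b→-9 (≡-35 mod 26), so (13,-35,36)→(13,-9,14)
−g: reduced (well bottom): (13,-9,14) with a≤c, −a<b≤a
flip sign back: reduced form of g is (-13,9,-14)
reduced forms (-13, 9, -14) vs (-13, 9, -14) ⇒ equivalent

yes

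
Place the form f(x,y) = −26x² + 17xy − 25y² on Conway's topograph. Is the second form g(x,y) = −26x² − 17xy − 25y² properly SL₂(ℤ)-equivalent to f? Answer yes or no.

D₁ = -2311, D₂ = -2311
f is negative-definite; reduce −f:
−f: flip: (26,-17,25)→(25,17,26)
−f: reduced (well bottom): (25,17,26) with a≤c, −a<b≤a
flip sign back: reduced form of f is (-25,-17,-26)
g is negative-definite; reduce −g:
−g: flip: (26,17,25)→(25,-17,26)
−g: reduced (well bottom): (25,-17,26) with a≤c, −a<b≤a
flip sign back: reduced form of g is (-25,17,-26)
reduced forms (-25, -17, -26) vs (-25, 17, -26) ⇒ inequivalent

no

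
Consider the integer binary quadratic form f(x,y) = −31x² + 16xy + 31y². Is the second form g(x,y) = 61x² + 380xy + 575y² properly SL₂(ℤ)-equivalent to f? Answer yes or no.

D₁ = 4100, D₂ = 4100
river cycle of f (length 10): (31, 46, -16), (-16, 50, 25), (25, 50, -16), (-16, 46, 31), (31, 16, -31), (-31, 46, 16), (16, 50, -25), (-25, 50, 16), (16, 46, -31), (-31, 16, 31)
river cycle of g (length 10): (-16, 50, 25), (25, 50, -16), (-16, 46, 31), (31, 16, -31), (-31, 46, 16), (16, 50, -25), (-25, 50, 16), (16, 46, -31), (-31, 16, 31), (31, 46, -16)
cycles coincide ⇒ equivalent

yes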